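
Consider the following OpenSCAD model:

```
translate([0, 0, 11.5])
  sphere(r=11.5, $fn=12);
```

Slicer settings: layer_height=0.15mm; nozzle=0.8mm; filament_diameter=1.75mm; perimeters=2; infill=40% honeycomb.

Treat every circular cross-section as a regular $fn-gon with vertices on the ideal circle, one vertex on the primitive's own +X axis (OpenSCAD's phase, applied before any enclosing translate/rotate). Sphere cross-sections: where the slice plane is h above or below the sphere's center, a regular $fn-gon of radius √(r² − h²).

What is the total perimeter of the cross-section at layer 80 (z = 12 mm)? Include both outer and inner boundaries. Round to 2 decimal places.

At z = 12 mm: the sphere: section is a regular 12-gon, circumradius = √(r²−h²) = √(11.5²−0.5²) = 11.489 (perimeter = 2·12·11.489·sin(180°/12) = 71.37 mm). Overall, the cross-section is a single solid region. Total boundary length (outer) = 71.37 mm.

71.37 mm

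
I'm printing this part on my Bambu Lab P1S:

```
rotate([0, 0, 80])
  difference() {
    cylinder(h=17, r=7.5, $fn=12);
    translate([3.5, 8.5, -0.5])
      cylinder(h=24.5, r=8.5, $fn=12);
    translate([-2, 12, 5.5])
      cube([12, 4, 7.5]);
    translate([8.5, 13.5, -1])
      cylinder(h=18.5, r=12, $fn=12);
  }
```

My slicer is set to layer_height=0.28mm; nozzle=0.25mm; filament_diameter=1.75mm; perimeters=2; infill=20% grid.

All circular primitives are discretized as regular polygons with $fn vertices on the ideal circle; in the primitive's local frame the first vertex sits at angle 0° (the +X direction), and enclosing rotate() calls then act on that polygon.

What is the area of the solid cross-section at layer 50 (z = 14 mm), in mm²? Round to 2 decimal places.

At z = 14 mm: the r=7.5 cylinder gives a regular 12-gon of circumradius 7.5 (constant along its height) (area = (12/2)·7.500²·sin(360°/12) = 168.75 mm²); the cylinder at (3.5, 8.5): section is a regular 12-gon, circumradius r=8.5 (area = (12/2)·8.500²·sin(360°/12) = 216.75 mm²); the cube at (-2, 12) is absent (z outside [5.5, 13]); the r=12 cylinder at (8.5, 13.5) contributes a regular 12-gon of circumradius 12 (area = (12/2)·12.000²·sin(360°/12) = 432.00 mm²); After the difference (first − rest): starting from the r=7.5 cylinder (168.75 mm²), the r=8.5 cylinder at (3.5, 8.5) partially overlaps it — only the 56.82 mm² overlap (of its 216.75 mm²) is removed, clipping the outline; the r=12 cylinder at (8.5, 13.5) misses the remaining region (no effect) — area = 111.93 mm²; (rotated 80° about Z; rotation is an isometry so areas/perimeters/island counts are preserved). Overall, the cross-section is a single solid region. Net area = 111.93 mm².

111.93 mm²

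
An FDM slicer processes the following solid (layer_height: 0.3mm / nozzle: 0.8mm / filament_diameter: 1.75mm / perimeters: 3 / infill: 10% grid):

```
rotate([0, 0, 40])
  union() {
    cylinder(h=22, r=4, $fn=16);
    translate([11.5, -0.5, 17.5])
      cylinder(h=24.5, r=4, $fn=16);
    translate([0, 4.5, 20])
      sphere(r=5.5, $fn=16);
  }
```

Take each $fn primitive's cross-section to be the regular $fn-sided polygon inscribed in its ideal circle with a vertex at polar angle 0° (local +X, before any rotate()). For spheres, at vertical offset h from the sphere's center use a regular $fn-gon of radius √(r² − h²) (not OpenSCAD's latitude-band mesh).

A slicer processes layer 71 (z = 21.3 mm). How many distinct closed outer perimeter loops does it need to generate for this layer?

2

At z = 21.3 mm: the r=4 cylinder gives a regular 16-gon of circumradius 4 (constant along its height); the r=4 cylinder at (11.5, -0.5) gives a regular 16-gon of circumradius 4 (constant along its height); the r=5.5 sphere at (0, 4.5) slices to a regular 16-gon of circumradius 5.344 (√(r²−h²) with h=1.3 from center); Combining (union): the regions partially overlap (shared area 26.40 mm²), so overlapping operands fuse into one piece — 2 connected regions; (rotated 40° about Z; rotation is an isometry so areas/perimeters/island counts are preserved). The result has 2 disconnected regions.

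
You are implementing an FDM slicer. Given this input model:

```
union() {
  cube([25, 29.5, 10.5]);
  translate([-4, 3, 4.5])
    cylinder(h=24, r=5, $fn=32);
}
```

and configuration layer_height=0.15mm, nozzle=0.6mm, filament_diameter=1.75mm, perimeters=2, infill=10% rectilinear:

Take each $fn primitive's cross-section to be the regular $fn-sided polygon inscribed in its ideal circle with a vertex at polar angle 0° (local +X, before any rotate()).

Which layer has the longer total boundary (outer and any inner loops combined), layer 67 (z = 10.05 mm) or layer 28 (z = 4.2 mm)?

Layer 67 (z = 10.05): the 25×29.5 cube contributes its full rectangle (perimeter 109.00 mm); the r=5 cylinder at (-4, 3) contributes a regular 32-gon of circumradius 5 (perimeter = 2·32·5.000·sin(180°/32) = 31.37 mm); Merging all regions: the regions partially overlap (shared area 3.99 mm²), so the edge portions inside another operand are dropped and the merged outline is re-measured after clipping — boundary = 128.05 mm. So its perimeter = 128.05 mm. Layer 28 (z = 4.2): the cube is present — its section is the full 25×29.5 rectangle (perimeter 109.00 mm); the cylinder at (-4, 3) is not intersected at this z (z outside [4.5, 28.5]); Merging all regions: only the 25×29.5 cube is present, so the union is just that shape — boundary = 109.00 mm. So its perimeter = 109.00 mm. Layer 67 is larger (128.05 vs 109.00 mm).

layer 67 (z = 10.05 mm)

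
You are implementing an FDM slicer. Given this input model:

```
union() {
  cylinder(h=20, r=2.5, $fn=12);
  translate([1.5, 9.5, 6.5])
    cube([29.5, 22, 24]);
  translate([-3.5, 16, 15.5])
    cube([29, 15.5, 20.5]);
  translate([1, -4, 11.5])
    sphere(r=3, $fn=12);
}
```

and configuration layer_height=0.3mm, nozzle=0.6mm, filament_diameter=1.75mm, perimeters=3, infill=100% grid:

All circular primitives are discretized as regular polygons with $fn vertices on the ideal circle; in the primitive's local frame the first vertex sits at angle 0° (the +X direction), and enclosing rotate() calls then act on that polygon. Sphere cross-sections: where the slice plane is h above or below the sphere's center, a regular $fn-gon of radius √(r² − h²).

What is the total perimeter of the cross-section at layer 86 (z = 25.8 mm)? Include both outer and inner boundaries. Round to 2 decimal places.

At z = 25.8 mm: the cylinder is absent (z outside [0, 20]); the 29.5×22 cube at (1.5, 9.5) contributes its full rectangle (perimeter 103.00 mm); the cube at (-3.5, 16) is present — its section is the full 29×15.5 rectangle (perimeter 89.00 mm); the sphere at (1, -4) does not reach this height (|z−center|=14.300 > r=3); Merging all regions: the regions partially overlap (shared area 372.00 mm²), so the edge portions inside another operand are dropped and the merged outline is re-measured after clipping — boundary = 113.00 mm. Overall, the cross-section is a single solid region. Total boundary length (outer) = 113.00 mm.

113.00 mm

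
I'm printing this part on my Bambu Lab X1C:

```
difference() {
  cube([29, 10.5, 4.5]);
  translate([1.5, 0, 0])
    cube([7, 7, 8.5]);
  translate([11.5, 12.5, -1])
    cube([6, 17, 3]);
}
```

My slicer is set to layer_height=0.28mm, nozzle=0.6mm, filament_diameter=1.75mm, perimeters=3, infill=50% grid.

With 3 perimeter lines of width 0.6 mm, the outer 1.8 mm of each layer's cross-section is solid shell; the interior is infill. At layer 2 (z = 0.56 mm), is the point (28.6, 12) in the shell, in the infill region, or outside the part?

At z = 0.56 mm: the cube is present — its section is the full 29×10.5 rectangle; the cube at (1.5, 0) is present — its section is the full 7×7 rectangle; the cube at (11.5, 12.5) is present — its section is the full 6×17 rectangle; After the difference (first − rest): starting from the 29×10.5 cube, the 7×7 cube at (1.5, 0) lies inside it touching the edge (removes its full 49.00 mm²); the 6×17 cube at (11.5, 12.5) misses the remaining region (no effect) — 1 connected region. Overall, the cross-section is a single solid region. The nearest boundary edge runs (0.00, 10.50)→(29.00, 10.50); distance from the point to it = 1.50 mm. The point is not inside any of the regions above, so it lies outside the cross-section (1.50 mm from the nearest boundary).

outside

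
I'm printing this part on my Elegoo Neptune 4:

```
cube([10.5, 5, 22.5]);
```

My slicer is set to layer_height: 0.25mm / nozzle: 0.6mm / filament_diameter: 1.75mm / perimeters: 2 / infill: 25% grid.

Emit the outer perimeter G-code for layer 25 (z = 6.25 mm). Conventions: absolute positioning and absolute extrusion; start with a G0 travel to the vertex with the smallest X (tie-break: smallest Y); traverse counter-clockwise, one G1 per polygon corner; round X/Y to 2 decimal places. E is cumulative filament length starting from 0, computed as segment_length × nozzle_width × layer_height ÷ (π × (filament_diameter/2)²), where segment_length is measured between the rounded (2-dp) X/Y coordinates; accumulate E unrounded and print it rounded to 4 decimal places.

G0 X0.00 Y0.00 Z6.25
G1 X10.50 Y0.00 E0.6548
G1 X10.50 Y5.00 E0.9666
G1 X0.00 Y5.00 E1.6214
G1 X0.00 Y0.00 E1.9332

At z = 6.25 mm: the cube is present — its section is the full 10.5×5 rectangle. The outline is a single polygon with 4 vertices. Extrusion per mm of travel: 0.6 × 0.25 / (π × 0.875²) = 0.062363. Accumulating E over each segment gives final E = 1.9332.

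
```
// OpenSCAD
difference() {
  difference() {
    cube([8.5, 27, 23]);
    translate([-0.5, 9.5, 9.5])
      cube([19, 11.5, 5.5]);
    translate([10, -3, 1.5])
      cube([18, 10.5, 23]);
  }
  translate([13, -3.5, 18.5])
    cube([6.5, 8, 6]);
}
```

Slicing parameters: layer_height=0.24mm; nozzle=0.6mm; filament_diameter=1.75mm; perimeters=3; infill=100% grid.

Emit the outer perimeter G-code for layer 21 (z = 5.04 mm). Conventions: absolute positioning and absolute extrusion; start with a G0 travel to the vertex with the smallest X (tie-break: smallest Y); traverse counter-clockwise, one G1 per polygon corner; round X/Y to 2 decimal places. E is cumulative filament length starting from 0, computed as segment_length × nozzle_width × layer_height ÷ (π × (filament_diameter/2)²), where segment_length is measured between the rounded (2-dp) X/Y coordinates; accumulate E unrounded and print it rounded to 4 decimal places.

At z = 5.04 mm: the 8.5×27 cube contributes its full rectangle; the cube at (-0.5, 9.5) does not reach this height (z outside [9.5, 15]); the cube at (10, -3) is present — its section is the full 18×10.5 rectangle; Subtracting the remaining from the first: starting from the 8.5×27 cube, the 18×10.5 cube at (10, -3) misses the remaining region (no effect) — 1 connected region; the cube at (13, -3.5) is not intersected at this z (z outside [18.5, 24.5]); Subtracting the remaining from the first: none of the subtracted shapes is present at this height, so that combined region is unchanged — 1 connected region. The outline is a single polygon with 4 vertices. Extrusion per mm of travel: 0.6 × 0.24 / (π × 0.875²) = 0.059868. Accumulating E over each segment gives final E = 4.2506.

G0 X0.00 Y0.00 Z5.04
G1 X8.50 Y0.00 E0.5089
G1 X8.50 Y27.00 E2.1253
G1 X0.00 Y27.00 E2.6342
G1 X0.00 Y0.00 E4.2506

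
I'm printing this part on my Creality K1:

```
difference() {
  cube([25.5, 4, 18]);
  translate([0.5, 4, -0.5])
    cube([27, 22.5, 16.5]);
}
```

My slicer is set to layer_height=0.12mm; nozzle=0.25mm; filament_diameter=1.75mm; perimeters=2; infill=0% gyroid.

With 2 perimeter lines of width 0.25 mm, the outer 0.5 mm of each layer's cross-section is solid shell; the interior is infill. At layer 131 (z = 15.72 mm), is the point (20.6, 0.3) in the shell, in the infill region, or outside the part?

At z = 15.72 mm: the cube is present — its section is the full 25.5×4 rectangle; the 27×22.5 cube at (0.5, 4) contributes its full rectangle; After the difference (first − rest): starting from the 25.5×4 cube, the 27×22.5 cube at (0.5, 4) misses the remaining region (no effect) — 1 connected region. Overall, the cross-section is a single solid region. The nearest boundary edge runs (25.50, 0.00)→(0.00, 0.00); distance from the point to it = 0.30 mm. The point is inside the cross-section, 0.30 mm from the nearest boundary — within the 0.5 mm shell band (2 × 0.25).

shell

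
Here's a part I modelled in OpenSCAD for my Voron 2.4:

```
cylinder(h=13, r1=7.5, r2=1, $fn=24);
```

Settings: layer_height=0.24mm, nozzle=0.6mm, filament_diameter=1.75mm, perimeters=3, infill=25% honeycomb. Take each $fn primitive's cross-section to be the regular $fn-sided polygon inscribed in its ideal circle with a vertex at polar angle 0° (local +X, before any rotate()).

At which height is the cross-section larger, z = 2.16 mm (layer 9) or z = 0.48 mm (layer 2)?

Layer 9 (z = 2.16): the cone contributes a regular 24-gon of circumradius 6.420 (interpolated between r1=7.5 and r2=1 at t=0.166) (area = (24/2)·6.420²·sin(360°/24) = 128.01 mm²). So its area = 128.01 mm². Layer 2 (z = 0.48): the cone: at t=0.037 of its height the radius interpolates to r₁+(r₂−r₁)t = 7.260, giving a regular 24-gon of that circumradius (area = (24/2)·7.260²·sin(360°/24) = 163.70 mm²). So its area = 163.70 mm². Layer 2 is larger (163.70 vs 128.01 mm²).

layer 2 (z = 0.48 mm)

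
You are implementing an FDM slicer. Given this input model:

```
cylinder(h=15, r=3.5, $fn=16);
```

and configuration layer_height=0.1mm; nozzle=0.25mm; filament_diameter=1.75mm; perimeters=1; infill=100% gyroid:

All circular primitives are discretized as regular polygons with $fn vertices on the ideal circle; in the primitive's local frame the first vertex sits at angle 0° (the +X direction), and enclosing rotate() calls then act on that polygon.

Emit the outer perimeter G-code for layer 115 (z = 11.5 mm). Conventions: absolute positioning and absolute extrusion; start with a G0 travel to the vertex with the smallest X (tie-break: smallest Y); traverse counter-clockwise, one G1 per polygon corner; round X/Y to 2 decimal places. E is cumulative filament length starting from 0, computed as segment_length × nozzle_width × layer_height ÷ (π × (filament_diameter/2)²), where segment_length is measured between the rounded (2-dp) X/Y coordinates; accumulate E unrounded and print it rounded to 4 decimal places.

At z = 11.5 mm: the r=3.5 cylinder gives a regular 16-gon of circumradius 3.5 (constant along its height). The outline is a single polygon with 16 vertices. Extrusion per mm of travel: 0.25 × 0.1 / (π × 0.875²) = 0.010394. Accumulating E over each segment gives final E = 0.2269.

G0 X-3.50 Y0.00 Z11.50
G1 X-3.23 Y-1.34 E0.0142
G1 X-2.47 Y-2.47 E0.0284
G1 X-1.34 Y-3.23 E0.0425
G1 X0.00 Y-3.50 E0.0567
G1 X1.34 Y-3.23 E0.0709
G1 X2.47 Y-2.47 E0.0851
G1 X3.23 Y-1.34 E0.0992
G1 X3.50 Y0.00 E0.1134
G1 X3.23 Y1.34 E0.1277
G1 X2.47 Y2.47 E0.1418
G1 X1.34 Y3.23 E0.1560
G1 X0.00 Y3.50 E0.1702
G1 X-1.34 Y3.23 E0.1844
G1 X-2.47 Y2.47 E0.1985
G1 X-3.23 Y1.34 E0.2127
G1 X-3.50 Y0.00 E0.2269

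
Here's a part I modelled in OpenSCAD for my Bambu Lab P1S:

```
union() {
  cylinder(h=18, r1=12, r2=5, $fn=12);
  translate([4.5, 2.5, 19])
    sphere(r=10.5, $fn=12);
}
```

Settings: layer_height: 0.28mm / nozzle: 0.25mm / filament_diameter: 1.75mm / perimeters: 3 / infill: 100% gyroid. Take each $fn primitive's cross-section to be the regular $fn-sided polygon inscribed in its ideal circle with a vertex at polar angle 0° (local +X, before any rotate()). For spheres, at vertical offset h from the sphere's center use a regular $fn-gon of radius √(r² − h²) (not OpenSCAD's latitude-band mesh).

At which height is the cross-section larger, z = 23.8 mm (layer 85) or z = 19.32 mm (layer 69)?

layer 69 (z = 19.32 mm)

Layer 85 (z = 23.8): the cone is absent (z outside [0, 18]); the sphere at (4.5, 2.5): section is a regular 12-gon, circumradius = √(r²−h²) = √(10.5²−4.8²) = 9.339 (area = (12/2)·9.339²·sin(360°/12) = 261.63 mm²); Taking the union: only the r=10.5 sphere at (4.5, 2.5) is present, so the union is just that shape — area = 261.63 mm². So its area = 261.63 mm². Layer 69 (z = 19.32): the cone is absent (z outside [0, 18]); the r=10.5 sphere at (4.5, 2.5) contributes a regular 12-gon of circumradius √(10.5²−0.32²) = 10.495 (area = (12/2)·10.495²·sin(360°/12) = 330.44 mm²); Merging all regions: only the r=10.5 sphere at (4.5, 2.5) is present, so the union is just that shape — area = 330.44 mm². So its area = 330.44 mm². Layer 69 is larger (330.44 vs 261.63 mm²).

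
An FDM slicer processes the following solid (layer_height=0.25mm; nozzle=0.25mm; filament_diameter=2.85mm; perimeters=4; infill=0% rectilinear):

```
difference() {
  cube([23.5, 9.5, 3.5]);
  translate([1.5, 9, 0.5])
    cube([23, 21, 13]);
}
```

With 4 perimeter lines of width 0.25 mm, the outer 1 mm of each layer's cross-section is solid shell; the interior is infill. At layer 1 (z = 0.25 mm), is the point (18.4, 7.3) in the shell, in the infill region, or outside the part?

At z = 0.25 mm: the 23.5×9.5 cube contributes its full rectangle; the cube at (1.5, 9) does not reach this height (z outside [0.5, 13.5]); After the difference (first − rest): none of the subtracted shapes is present at this height, so the 23.5×9.5 cube is unchanged — 1 connected region. Overall, the cross-section is a single solid region. The nearest boundary edge runs (23.50, 9.50)→(0.00, 9.50); distance from the point to it = 2.20 mm. The point is inside the cross-section and 2.20 mm from the nearest boundary — more than the 1 mm shell width (4 × 0.25), so it's in the infill interior.

infill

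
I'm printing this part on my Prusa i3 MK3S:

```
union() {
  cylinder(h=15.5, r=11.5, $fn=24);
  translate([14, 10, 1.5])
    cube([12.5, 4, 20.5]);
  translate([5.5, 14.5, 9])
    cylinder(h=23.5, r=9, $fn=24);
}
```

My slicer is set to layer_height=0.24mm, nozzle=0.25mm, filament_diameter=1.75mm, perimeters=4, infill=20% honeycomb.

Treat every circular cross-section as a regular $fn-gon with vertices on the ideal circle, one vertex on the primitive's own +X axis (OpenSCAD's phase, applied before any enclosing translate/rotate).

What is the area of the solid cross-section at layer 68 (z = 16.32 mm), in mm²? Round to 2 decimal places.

At z = 16.32 mm: the cylinder is absent (z outside [0, 15.5]); the cube at (14, 10) (footprint 12.5×4) is included at this height (area 50.00 mm²); the r=9 cylinder at (5.5, 14.5) contributes a regular 24-gon of circumradius 9 (area = (24/2)·9.000²·sin(360°/24) = 251.57 mm²); Combining (union): the regions partially overlap — summed areas 301.57 mm² minus the doubly-counted overlap 0.62 mm² gives 300.95 mm² — area = 300.95 mm². Overall, the cross-section is a single solid region. Net area = 300.95 mm².

300.95 mm²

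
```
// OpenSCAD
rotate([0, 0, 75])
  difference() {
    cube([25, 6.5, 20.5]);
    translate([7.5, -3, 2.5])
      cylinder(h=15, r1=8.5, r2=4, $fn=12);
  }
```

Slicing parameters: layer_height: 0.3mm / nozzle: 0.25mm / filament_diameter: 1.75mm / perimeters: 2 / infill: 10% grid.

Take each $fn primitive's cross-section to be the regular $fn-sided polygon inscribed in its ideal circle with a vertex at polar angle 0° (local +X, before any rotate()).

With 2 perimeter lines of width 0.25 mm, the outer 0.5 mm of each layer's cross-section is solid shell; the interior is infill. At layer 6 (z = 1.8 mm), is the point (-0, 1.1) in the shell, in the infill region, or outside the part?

At z = 1.8 mm: the cube (footprint 25×6.5) is included at this height; the cone at (7.5, -3) is not intersected at this z (z outside [2.5, 17.5]); After the difference (first − rest): none of the subtracted shapes is present at this height, so the 25×6.5 cube is unchanged — 1 connected region; (rotated 75° about Z; rotation is an isometry so areas/perimeters/island counts are preserved). Overall, the cross-section is a single solid region. Undo the 75° rotation: the query point maps to (1.063, 0.285) in the un-rotated model frame. The nearest boundary edge runs (0.00, 0.00)→(25.00, 0.00); distance from the point to it = 0.28 mm. The point is inside the cross-section, 0.28 mm from the nearest boundary — within the 0.5 mm shell band (2 × 0.25).

shell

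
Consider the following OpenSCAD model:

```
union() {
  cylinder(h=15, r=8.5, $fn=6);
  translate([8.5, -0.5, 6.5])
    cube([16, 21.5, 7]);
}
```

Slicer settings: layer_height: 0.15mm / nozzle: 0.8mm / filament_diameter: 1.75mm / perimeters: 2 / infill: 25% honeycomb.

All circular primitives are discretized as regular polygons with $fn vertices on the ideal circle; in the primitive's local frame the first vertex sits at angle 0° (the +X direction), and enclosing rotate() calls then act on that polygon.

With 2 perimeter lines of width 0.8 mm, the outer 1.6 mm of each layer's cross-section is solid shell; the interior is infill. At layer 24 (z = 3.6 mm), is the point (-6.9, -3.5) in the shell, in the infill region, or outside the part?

At z = 3.6 mm: the cylinder: section is a regular 6-gon, circumradius r=8.5; the cube at (8.5, -0.5) is not intersected at this z (z outside [6.5, 13.5]); Taking the union: only the r=8.5 cylinder is present, so the union is just that shape — 1 connected region. Overall, the cross-section is a single solid region. The nearest boundary edge runs (-8.50, 0.00)→(-4.25, -7.36); distance from the point to it = 0.36 mm. The point is not inside any of the regions above, so it lies outside the cross-section (0.36 mm from the nearest boundary).

outside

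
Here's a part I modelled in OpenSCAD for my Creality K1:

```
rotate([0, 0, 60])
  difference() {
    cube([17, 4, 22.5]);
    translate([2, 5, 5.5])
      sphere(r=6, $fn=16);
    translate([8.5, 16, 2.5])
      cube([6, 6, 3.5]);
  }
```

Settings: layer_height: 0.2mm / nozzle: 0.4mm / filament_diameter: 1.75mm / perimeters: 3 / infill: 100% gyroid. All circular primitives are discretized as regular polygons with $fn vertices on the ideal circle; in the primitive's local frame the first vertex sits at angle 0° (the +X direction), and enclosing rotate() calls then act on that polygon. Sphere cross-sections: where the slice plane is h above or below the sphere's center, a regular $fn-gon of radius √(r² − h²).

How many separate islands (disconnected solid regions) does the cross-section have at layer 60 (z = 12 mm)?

At z = 12 mm: the 17×4 cube contributes its full rectangle; the sphere at (2, 5) is not intersected at this z (|z−center|=6.500 > r=6); the cube at (8.5, 16) is not intersected at this z (z outside [2.5, 6]); After the difference (first − rest): none of the subtracted shapes is present at this height, so the 17×4 cube is unchanged — 1 connected region; (whole slice rotated 60° about Z — lengths, areas and connectivity unchanged). Overall, the cross-section is a single solid region. Island count = 1.

1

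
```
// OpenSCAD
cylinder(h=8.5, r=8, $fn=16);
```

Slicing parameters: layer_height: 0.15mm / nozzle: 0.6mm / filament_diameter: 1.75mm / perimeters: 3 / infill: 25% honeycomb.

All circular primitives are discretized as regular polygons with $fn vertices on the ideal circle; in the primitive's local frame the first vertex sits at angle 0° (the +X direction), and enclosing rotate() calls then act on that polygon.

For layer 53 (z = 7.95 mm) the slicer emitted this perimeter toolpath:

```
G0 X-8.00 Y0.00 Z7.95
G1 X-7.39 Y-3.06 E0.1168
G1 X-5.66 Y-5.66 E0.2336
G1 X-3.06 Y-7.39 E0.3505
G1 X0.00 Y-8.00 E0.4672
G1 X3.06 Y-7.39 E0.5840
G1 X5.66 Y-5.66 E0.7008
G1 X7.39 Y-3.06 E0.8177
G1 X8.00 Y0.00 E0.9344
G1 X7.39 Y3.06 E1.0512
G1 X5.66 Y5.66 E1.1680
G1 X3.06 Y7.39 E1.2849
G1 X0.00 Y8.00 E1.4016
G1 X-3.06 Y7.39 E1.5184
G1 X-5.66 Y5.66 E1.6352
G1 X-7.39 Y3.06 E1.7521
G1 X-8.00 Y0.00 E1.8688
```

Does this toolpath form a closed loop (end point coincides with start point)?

Start point (G0): (-8.00, 0.00). End point (last G1): the path returns to the start — closed.

yes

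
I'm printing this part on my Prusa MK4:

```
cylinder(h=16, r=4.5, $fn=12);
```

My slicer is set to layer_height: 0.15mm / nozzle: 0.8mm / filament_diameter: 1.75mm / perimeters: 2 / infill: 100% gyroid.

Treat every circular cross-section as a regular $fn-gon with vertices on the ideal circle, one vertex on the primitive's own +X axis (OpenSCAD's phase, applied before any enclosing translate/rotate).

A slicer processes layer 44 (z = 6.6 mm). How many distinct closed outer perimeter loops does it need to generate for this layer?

1

At z = 6.6 mm: the cylinder: section is a regular 12-gon, circumradius r=4.5. The result has 1 disconnected region.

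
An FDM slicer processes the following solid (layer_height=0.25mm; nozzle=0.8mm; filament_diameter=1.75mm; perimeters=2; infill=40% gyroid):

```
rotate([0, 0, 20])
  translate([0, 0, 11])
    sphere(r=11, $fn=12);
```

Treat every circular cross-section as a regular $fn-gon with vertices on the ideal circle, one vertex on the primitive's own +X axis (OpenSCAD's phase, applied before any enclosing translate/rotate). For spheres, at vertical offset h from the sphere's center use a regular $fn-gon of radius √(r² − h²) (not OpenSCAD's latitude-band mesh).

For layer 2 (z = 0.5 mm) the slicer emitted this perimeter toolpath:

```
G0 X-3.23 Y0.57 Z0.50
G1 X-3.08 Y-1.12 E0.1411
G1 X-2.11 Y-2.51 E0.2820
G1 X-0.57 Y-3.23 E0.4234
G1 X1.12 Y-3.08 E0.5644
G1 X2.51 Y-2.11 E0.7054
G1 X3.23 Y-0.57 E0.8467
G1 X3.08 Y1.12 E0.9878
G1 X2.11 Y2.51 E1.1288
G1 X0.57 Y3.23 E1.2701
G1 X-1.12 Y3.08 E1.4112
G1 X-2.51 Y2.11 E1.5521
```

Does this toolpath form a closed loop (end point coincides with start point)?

no

Start point (G0): (-3.23, 0.57). End point (last G1): the path does not return to the start — open.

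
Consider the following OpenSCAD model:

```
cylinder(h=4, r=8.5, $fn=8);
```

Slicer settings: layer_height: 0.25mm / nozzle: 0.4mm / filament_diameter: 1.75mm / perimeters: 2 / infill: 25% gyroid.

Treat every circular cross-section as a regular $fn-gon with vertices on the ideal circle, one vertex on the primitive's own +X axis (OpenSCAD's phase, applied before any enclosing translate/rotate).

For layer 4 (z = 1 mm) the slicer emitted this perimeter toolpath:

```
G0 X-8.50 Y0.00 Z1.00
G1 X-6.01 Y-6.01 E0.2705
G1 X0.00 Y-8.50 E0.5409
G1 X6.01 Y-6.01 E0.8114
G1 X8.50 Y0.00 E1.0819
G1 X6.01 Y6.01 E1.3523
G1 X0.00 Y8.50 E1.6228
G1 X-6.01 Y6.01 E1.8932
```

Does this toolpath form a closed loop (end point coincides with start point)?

no

Start point (G0): (-8.50, 0.00). End point (last G1): the path does not return to the start — open.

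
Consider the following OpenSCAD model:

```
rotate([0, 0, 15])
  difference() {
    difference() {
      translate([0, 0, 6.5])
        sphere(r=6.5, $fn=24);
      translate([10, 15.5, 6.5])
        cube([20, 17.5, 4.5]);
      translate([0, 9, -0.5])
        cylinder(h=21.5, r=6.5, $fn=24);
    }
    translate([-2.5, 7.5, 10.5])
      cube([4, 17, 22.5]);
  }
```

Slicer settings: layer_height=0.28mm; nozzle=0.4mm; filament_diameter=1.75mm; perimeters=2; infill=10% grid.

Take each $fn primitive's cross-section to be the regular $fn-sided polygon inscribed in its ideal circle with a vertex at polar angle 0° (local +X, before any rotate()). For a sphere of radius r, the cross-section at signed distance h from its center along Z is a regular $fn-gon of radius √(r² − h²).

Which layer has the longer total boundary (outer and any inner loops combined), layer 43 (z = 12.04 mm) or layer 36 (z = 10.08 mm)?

Layer 43 (z = 12.04): the r=6.5 sphere slices to a regular 24-gon of circumradius 3.400 (√(r²−h²) with h=5.54 from center) (perimeter = 2·24·3.400·sin(180°/24) = 21.30 mm); the cube at (10, 15.5) does not reach this height (z outside [6.5, 11]); the r=6.5 cylinder at (0, 9) contributes a regular 24-gon of circumradius 6.5 (perimeter = 2·24·6.500·sin(180°/24) = 40.72 mm); Subtracting the remaining from the first: starting from the r=6.5 sphere, the r=6.5 cylinder at (0, 9) partially overlaps it — only the 2.15 mm² overlap (of its 131.22 mm²) is removed, clipping the outline — boundary = 21.12 mm; the 4×17 cube at (-2.5, 7.5) contributes its full rectangle (perimeter 42.00 mm); Taking the first minus the rest: starting from the result so far, the 4×17 cube at (-2.5, 7.5) misses the remaining region (no effect) — boundary = 21.12 mm; (whole slice rotated 15° about Z — lengths, areas and connectivity unchanged). So its perimeter = 21.12 mm. Layer 36 (z = 10.08): the r=6.5 sphere contributes a regular 24-gon of circumradius √(6.5²−3.58²) = 5.425 (perimeter = 2·24·5.425·sin(180°/24) = 33.99 mm); the 20×17.5 cube at (10, 15.5) contributes its full rectangle (perimeter 75.00 mm); the cylinder at (0, 9): section is a regular 24-gon, circumradius r=6.5 (perimeter = 2·24·6.500·sin(180°/24) = 40.72 mm); Subtracting the remaining from the first: starting from the r=6.5 sphere, the 20×17.5 cube at (10, 15.5) misses the remaining region (no effect); the r=6.5 cylinder at (0, 9) partially overlaps it — only the 15.02 mm² overlap (of its 131.22 mm²) is removed, clipping the outline — boundary = 33.75 mm; the cube at (-2.5, 7.5) does not reach this height (z outside [10.5, 33]); After the difference (first − rest): none of the subtracted shapes is present at this height, so the result so far is unchanged — boundary = 33.75 mm; (rotated 15° about Z; rotation is an isometry so areas/perimeters/island counts are preserved). So its perimeter = 33.75 mm. Layer 36 is larger (33.75 vs 21.12 mm).

layer 36 (z = 10.08 mm)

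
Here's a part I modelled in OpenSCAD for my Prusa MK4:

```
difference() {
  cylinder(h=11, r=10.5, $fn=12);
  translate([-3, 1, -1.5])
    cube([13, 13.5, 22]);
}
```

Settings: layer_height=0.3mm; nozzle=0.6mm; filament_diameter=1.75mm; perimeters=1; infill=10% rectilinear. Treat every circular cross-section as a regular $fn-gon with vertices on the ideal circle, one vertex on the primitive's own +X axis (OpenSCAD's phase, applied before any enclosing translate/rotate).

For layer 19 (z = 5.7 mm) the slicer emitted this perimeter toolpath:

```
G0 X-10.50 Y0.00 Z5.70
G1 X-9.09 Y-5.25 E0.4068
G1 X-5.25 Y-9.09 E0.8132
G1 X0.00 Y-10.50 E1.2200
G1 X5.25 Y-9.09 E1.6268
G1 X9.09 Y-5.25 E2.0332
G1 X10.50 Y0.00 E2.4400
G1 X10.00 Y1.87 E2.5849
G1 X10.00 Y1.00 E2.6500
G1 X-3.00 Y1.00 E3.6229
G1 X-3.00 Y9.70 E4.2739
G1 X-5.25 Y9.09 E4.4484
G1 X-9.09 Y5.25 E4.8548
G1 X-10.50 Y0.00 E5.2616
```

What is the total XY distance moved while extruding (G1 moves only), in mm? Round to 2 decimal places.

Sum the Euclidean lengths of each G1 segment: total = 70.31 mm.

70.31 mm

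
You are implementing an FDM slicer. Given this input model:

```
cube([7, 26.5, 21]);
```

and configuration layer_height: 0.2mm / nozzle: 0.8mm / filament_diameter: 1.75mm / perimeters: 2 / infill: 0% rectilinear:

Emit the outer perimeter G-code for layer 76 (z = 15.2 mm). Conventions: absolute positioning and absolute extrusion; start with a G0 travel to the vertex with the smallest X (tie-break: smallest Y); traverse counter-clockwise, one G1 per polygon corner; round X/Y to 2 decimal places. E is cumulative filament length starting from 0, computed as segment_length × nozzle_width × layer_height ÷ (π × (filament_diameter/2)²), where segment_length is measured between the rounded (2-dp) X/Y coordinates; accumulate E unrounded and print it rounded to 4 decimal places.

G0 X0.00 Y0.00 Z15.20
G1 X7.00 Y0.00 E0.4656
G1 X7.00 Y26.50 E2.2284
G1 X0.00 Y26.50 E2.6941
G1 X0.00 Y0.00 E4.4569

At z = 15.2 mm: the cube (footprint 7×26.5) is included at this height. The outline is a single polygon with 4 vertices. Extrusion per mm of travel: 0.8 × 0.2 / (π × 0.875²) = 0.066520. Accumulating E over each segment gives final E = 4.4569.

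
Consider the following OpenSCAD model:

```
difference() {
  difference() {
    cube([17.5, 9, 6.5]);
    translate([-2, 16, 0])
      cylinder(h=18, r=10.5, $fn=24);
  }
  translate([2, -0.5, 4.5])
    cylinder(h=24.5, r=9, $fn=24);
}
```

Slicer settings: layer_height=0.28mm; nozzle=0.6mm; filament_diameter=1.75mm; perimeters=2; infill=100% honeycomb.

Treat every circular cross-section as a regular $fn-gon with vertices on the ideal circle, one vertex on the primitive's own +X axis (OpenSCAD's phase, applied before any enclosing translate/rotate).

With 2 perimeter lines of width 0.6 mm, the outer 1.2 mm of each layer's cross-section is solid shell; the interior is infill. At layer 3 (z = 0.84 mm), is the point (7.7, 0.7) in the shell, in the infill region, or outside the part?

At z = 0.84 mm: the cube is present — its section is the full 17.5×9 rectangle; the cylinder at (-2, 16): section is a regular 24-gon, circumradius r=10.5; After the difference (first − rest): starting from the 17.5×9 cube, the r=10.5 cylinder at (-2, 16) partially overlaps it — only the 11.72 mm² overlap (of its 342.42 mm²) is removed, clipping the outline — 1 connected region; the cylinder at (2, -0.5) is absent (z outside [4.5, 29]); Subtracting the remaining from the first: none of the subtracted shapes is present at this height, so that combined region is unchanged — 1 connected region. Overall, the cross-section is a single solid region. The nearest boundary edge runs (17.50, 0.00)→(0.00, 0.00); distance from the point to it = 0.70 mm. The point is inside the cross-section, 0.70 mm from the nearest boundary — within the 1.2 mm shell band (2 × 0.6).

shell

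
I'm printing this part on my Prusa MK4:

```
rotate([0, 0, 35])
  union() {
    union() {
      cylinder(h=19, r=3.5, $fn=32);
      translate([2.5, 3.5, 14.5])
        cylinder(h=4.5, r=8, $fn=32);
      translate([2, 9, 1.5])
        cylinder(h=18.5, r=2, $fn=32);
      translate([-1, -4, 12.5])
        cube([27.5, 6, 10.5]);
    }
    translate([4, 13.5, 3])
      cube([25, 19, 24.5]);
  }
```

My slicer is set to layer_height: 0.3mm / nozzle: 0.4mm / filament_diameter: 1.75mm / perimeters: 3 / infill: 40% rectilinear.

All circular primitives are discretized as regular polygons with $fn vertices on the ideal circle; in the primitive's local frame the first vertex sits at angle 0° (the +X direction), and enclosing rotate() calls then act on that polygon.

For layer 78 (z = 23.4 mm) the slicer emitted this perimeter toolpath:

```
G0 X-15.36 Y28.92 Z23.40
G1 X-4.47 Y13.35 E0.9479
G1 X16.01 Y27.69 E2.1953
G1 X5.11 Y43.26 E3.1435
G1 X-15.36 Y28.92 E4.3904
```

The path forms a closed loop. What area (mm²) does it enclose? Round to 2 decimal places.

475.03 mm²

Apply the shoelace formula to the sequence of (X, Y) vertices; enclosed area = 475.03 mm².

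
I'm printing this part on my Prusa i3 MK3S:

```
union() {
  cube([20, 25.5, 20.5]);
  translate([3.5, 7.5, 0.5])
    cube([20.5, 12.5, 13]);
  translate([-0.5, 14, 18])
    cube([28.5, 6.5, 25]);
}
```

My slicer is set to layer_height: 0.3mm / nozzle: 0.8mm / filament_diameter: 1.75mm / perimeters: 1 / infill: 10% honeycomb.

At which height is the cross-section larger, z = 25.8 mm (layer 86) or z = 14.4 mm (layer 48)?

layer 48 (z = 14.4 mm)

Layer 86 (z = 25.8): the cube does not reach this height (z outside [0, 20.5]); the cube at (3.5, 7.5) is not intersected at this z (z outside [0.5, 13.5]); the 28.5×6.5 cube at (-0.5, 14) contributes its full rectangle (area 185.25 mm²); Merging all regions: only the 28.5×6.5 cube at (-0.5, 14) is present, so the union is just that shape — area = 185.25 mm². So its area = 185.25 mm². Layer 48 (z = 14.4): the cube is present — its section is the full 20×25.5 rectangle (area 510.00 mm²); the cube at (3.5, 7.5) is not intersected at this z (z outside [0.5, 13.5]); the cube at (-0.5, 14) does not reach this height (z outside [18, 43]); Combining (union): only the 20×25.5 cube is present, so the union is just that shape — area = 510.00 mm². So its area = 510.00 mm². Layer 48 is larger (510.00 vs 185.25 mm²).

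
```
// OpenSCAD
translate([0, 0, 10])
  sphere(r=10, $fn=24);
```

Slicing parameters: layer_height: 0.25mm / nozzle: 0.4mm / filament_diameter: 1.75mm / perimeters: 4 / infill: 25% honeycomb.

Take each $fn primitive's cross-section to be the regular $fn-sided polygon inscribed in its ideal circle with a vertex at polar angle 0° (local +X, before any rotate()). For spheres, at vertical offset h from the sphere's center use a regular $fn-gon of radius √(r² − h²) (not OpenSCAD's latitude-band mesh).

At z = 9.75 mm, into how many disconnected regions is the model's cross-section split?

1

At z = 9.75 mm: the r=10 sphere contributes a regular 24-gon of circumradius √(10²−0.25²) = 9.997. The result has 1 disconnected region.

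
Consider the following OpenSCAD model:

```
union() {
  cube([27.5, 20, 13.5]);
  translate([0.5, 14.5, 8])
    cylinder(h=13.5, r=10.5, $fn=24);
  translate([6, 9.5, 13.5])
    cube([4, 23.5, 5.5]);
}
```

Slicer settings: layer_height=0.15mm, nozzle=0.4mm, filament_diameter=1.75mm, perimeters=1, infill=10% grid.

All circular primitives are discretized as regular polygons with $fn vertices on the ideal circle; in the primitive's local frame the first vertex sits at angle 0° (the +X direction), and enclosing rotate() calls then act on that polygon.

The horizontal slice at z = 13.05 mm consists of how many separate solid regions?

At z = 13.05 mm: the 27.5×20 cube contributes its full rectangle; the r=10.5 cylinder at (0.5, 14.5) contributes a regular 24-gon of circumradius 10.5; the cube at (6, 9.5) does not reach this height (z outside [13.5, 19]); Taking the union: the regions partially overlap (shared area 148.24 mm²), so overlapping operands fuse into one piece — 1 connected region. The result has 1 disconnected region.

1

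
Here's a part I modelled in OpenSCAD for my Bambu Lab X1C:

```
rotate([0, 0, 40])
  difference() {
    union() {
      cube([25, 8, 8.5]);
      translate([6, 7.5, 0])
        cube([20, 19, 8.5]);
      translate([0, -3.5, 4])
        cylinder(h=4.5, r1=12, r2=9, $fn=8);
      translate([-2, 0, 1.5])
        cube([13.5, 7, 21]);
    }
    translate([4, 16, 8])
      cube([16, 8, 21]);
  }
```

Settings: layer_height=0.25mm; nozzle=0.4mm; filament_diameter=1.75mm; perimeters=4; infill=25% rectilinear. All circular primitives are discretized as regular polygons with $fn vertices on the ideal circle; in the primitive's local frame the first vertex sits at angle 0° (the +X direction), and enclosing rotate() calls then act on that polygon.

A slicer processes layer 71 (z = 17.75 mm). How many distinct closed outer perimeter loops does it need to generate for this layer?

1

At z = 17.75 mm: the cube is not intersected at this z (z outside [0, 8.5]); the cube at (6, 7.5) is absent (z outside [0, 8.5]); the cone at (0, -3.5) is absent (z outside [4, 8.5]); the cube at (-2, 0) is present — its section is the full 13.5×7 rectangle; Combining (union): only the 13.5×7 cube at (-2, 0) is present, so the union is just that shape — 1 connected region; the cube at (4, 16) (footprint 16×8) is included at this height; Subtracting the remaining from the first: starting from the result so far, the 16×8 cube at (4, 16) misses the remaining region (no effect) — 1 connected region; (whole slice rotated 40° about Z — lengths, areas and connectivity unchanged). The result has 1 disconnected region.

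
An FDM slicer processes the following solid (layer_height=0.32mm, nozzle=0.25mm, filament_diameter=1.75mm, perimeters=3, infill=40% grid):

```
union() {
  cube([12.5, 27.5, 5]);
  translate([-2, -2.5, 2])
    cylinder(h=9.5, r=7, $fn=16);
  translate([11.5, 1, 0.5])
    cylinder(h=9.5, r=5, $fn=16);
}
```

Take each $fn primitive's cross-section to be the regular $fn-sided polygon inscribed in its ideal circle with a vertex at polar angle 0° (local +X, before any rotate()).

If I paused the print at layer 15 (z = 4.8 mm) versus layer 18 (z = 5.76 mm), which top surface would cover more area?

layer 15 (z = 4.8 mm)

Layer 15 (z = 4.8): the cube (footprint 12.5×27.5) is included at this height (area 343.75 mm²); the r=7 cylinder at (-2, -2.5) gives a regular 16-gon of circumradius 7 (constant along its height) (area = (16/2)·7.000²·sin(360°/16) = 150.01 mm²); the cylinder at (11.5, 1): section is a regular 16-gon, circumradius r=5 (area = (16/2)·5.000²·sin(360°/16) = 76.54 mm²); Taking the union: the regions partially overlap — summed areas 570.30 mm² minus the doubly-counted overlap 41.96 mm² gives 528.34 mm² — area = 528.34 mm². So its area = 528.34 mm². Layer 18 (z = 5.76): the cube is not intersected at this z (z outside [0, 5]); the r=7 cylinder at (-2, -2.5) gives a regular 16-gon of circumradius 7 (constant along its height) (area = (16/2)·7.000²·sin(360°/16) = 150.01 mm²); the r=5 cylinder at (11.5, 1) contributes a regular 16-gon of circumradius 5 (area = (16/2)·5.000²·sin(360°/16) = 76.54 mm²); Combining (union): the 2 present regions are separate (no shared area or edge), so areas and boundary lengths simply add and each stays a separate island — area = 226.55 mm². So its area = 226.55 mm². Layer 15 is larger (528.34 vs 226.55 mm²).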